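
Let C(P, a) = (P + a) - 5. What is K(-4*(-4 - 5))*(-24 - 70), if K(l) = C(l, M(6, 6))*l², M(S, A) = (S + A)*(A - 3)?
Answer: -8162208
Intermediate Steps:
M(S, A) = (-3 + A)*(A + S) (M(S, A) = (A + S)*(-3 + A) = (-3 + A)*(A + S))
C(P, a) = -5 + P + a
K(l) = l²*(31 + l) (K(l) = (-5 + l + (6² - 3*6 - 3*6 + 6*6))*l² = (-5 + l + (36 - 18 - 18 + 36))*l² = (-5 + l + 36)*l² = (31 + l)*l² = l²*(31 + l))
K(-4*(-4 - 5))*(-24 - 70) = ((-4*(-4 - 5))²*(31 - 4*(-4 - 5)))*(-24 - 70) = ((-4*(-9))²*(31 - 4*(-9)))*(-94) = (36²*(31 + 36))*(-94) = (1296*67)*(-94) = 86832*(-94) = -8162208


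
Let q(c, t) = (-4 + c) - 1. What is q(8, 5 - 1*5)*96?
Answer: 288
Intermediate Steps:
q(c, t) = -5 + c
q(8, 5 - 1*5)*96 = (-5 + 8)*96 = 3*96 = 288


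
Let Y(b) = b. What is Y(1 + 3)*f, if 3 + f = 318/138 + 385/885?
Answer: -4244/4071 ≈ -1.0425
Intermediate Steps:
f = -1061/4071 (f = -3 + (318/138 + 385/885) = -3 + (318*(1/138) + 385*(1/885)) = -3 + (53/23 + 77/177) = -3 + 11152/4071 = -1061/4071 ≈ -0.26062)
Y(1 + 3)*f = (1 + 3)*(-1061/4071) = 4*(-1061/4071) = -4244/4071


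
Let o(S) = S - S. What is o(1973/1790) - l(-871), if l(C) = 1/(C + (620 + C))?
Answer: 1/1122 ≈ 0.00089127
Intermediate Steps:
o(S) = 0
l(C) = 1/(620 + 2*C)
o(1973/1790) - l(-871) = 0 - 1/(2*(310 - 871)) = 0 - 1/(2*(-561)) = 0 - (-1)/(2*561) = 0 - 1*(-1/1122) = 0 + 1/1122 = 1/1122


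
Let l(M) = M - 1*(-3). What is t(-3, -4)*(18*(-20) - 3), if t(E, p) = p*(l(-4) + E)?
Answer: -5808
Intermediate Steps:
l(M) = 3 + M (l(M) = M + 3 = 3 + M)
t(E, p) = p*(-1 + E) (t(E, p) = p*((3 - 4) + E) = p*(-1 + E))
t(-3, -4)*(18*(-20) - 3) = (-4*(-1 - 3))*(18*(-20) - 3) = (-4*(-4))*(-360 - 3) = 16*(-363) = -5808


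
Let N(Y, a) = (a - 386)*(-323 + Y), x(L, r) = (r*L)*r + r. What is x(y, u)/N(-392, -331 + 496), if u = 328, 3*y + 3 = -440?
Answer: -3666056/36465 ≈ -100.54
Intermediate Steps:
y = -443/3 (y = -1 + (⅓)*(-440) = -1 - 440/3 = -443/3 ≈ -147.67)
x(L, r) = r + L*r² (x(L, r) = (L*r)*r + r = L*r² + r = r + L*r²)
N(Y, a) = (-386 + a)*(-323 + Y)
x(y, u)/N(-392, -331 + 496) = (328*(1 - 443/3*328))/(124678 - 386*(-392) - 323*(-331 + 496) - 392*(-331 + 496)) = (328*(1 - 145304/3))/(124678 + 151312 - 323*165 - 392*165) = (328*(-145301/3))/(124678 + 151312 - 53295 - 64680) = -47658728/3/158015 = -47658728/3*1/158015 = -3666056/36465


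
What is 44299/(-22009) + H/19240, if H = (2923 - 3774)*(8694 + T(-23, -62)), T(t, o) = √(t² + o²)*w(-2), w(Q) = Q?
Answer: -170153813/440180 + 23*√4373/260 ≈ -380.71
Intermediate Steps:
T(t, o) = -2*√(o² + t²) (T(t, o) = √(t² + o²)*(-2) = √(o² + t²)*(-2) = -2*√(o² + t²))
H = -7398594 + 1702*√4373 (H = (2923 - 3774)*(8694 - 2*√((-62)² + (-23)²)) = -851*(8694 - 2*√(3844 + 529)) = -851*(8694 - 2*√4373) = -7398594 + 1702*√4373 ≈ -7.2860e+6)
44299/(-22009) + H/19240 = 44299/(-22009) + (-7398594 + 1702*√4373)/19240 = 44299*(-1/22009) + (-7398594 + 1702*√4373)*(1/19240) = -44299/22009 + (-99981/260 + 23*√4373/260) = -170153813/440180 + 23*√4373/260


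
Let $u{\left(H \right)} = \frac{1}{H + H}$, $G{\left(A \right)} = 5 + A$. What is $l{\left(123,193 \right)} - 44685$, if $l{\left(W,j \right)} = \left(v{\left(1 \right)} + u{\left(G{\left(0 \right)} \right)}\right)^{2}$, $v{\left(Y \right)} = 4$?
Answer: $- \frac{4466819}{100} \approx -44668.0$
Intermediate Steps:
$u{\left(H \right)} = \frac{1}{2 H}$
$l{\left(W,j \right)} = \frac{1681}{100}$ ($l{\left(W,j \right)} = \left(4 + \frac{1}{2 \left(5 + 0\right)}\right)^{2} = \left(4 + \frac{1}{2 \cdot 5}\right)^{2} = \left(4 + \frac{1}{2} \cdot \frac{1}{5}\right)^{2} = \left(4 + \frac{1}{10}\right)^{2} = \left(\frac{41}{10}\right)^{2} = \frac{1681}{100}$)
$l{\left(123,193 \right)} - 44685 = \frac{1681}{100} - 44685 = - \frac{4466819}{100}$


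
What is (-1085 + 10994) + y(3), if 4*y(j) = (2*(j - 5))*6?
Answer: 9903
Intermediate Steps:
y(j) = -15 + 3*j (y(j) = ((2*(j - 5))*6)/4 = ((2*(-5 + j))*6)/4 = ((-10 + 2*j)*6)/4 = (-60 + 12*j)/4 = -15 + 3*j)
(-1085 + 10994) + y(3) = (-1085 + 10994) + (-15 + 3*3) = 9909 + (-15 + 9) = 9909 - 6 = 9903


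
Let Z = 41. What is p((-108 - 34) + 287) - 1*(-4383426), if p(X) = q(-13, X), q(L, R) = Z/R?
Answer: 635596811/145 ≈ 4.3834e+6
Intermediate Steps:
q(L, R) = 41/R
p(X) = 41/X
p((-108 - 34) + 287) - 1*(-4383426) = 41/((-108 - 34) + 287) - 1*(-4383426) = 41/(-142 + 287) + 4383426 = 41/145 + 4383426 = 635596811/145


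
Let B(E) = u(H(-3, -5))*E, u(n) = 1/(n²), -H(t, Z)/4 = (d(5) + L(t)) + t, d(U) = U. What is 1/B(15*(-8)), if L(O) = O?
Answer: -2/15 ≈ -0.13333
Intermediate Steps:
H(t, Z) = -20 - 8*t (H(t, Z) = -4*((5 + t) + t) = -4*(5 + 2*t) = -20 - 8*t)
u(n) = n⁻²
B(E) = E/16 (B(E) = E/(-20 - 8*(-3))² = E/(-20 + 24)² = E/4² = E/16)
1/B(15*(-8)) = 1/((15*(-8))/16) = 1/((1/16)*(-120)) = 1/(-15/2) = -2/15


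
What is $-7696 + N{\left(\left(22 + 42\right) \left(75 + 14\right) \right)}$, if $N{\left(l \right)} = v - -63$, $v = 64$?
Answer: $-7569$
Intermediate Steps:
$N{\left(l \right)} = 127$ ($N{\left(l \right)} = 64 - -63 = 64 + 63 = 127$)
$-7696 + N{\left(\left(22 + 42\right) \left(75 + 14\right) \right)} = -7696 + 127 = -7569$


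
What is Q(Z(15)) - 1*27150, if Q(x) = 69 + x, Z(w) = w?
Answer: -27066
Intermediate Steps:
Q(Z(15)) - 1*27150 = (69 + 15) - 1*27150 = 84 - 27150 = -27066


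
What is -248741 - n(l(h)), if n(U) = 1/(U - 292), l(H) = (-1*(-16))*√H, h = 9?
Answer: -60692803/244 ≈ -2.4874e+5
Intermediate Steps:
l(H) = 16*√H
n(U) = 1/(-292 + U)
-248741 - n(l(h)) = -248741 - 1/(-292 + 16*√9) = -248741 - 1/(-292 + 16*3) = -248741 - 1/(-292 + 48) = -248741 - 1/(-244) = -248741 - 1*(-1/244) = -248741 + 1/244 = -60692803/244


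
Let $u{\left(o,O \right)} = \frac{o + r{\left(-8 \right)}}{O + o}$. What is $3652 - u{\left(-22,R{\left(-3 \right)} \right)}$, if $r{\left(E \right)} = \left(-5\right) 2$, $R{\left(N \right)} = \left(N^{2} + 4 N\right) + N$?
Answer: $\frac{25556}{7} \approx 3650.9$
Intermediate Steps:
$R{\left(N \right)} = N^{2} + 5 N$
$r{\left(E \right)} = -10$
$u{\left(o,O \right)} = \frac{-10 + o}{O + o}$ ($u{\left(o,O \right)} = \frac{o - 10}{O + o} = \frac{-10 + o}{O + o}$)
$3652 - u{\left(-22,R{\left(-3 \right)} \right)} = 3652 - \frac{-10 - 22}{- 3 \left(5 - 3\right) - 22} = 3652 - \frac{1}{\left(-3\right) 2 - 22} \left(-32\right) = 3652 - \frac{1}{-6 - 22} \left(-32\right) = 3652 - \frac{1}{-28} \left(-32\right) = 3652 - \left(- \frac{1}{28}\right) \left(-32\right) = 3652 - \frac{8}{7} = \frac{25556}{7}$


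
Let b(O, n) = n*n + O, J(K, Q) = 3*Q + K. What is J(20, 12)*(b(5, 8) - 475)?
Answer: -22736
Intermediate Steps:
J(K, Q) = K + 3*Q
b(O, n) = O + n**2 (b(O, n) = n**2 + O = O + n**2)
J(20, 12)*(b(5, 8) - 475) = (20 + 3*12)*((5 + 8**2) - 475) = (20 + 36)*((5 + 64) - 475) = 56*(69 - 475) = 56*(-406) = -22736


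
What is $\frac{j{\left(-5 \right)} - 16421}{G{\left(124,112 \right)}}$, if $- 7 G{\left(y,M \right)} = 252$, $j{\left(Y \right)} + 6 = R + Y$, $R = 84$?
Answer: $\frac{4087}{9} \approx 454.11$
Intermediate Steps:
$j{\left(Y \right)} = 78 + Y$ ($j{\left(Y \right)} = -6 + \left(84 + Y\right) = 78 + Y$)
$G{\left(y,M \right)} = -36$ ($G{\left(y,M \right)} = \left(- \frac{1}{7}\right) 252 = -36$)
$\frac{j{\left(-5 \right)} - 16421}{G{\left(124,112 \right)}} = \frac{\left(78 - 5\right) - 16421}{-36} = \left(73 - 16421\right) \left(- \frac{1}{36}\right) = \left(-16348\right) \left(- \frac{1}{36}\right) = \frac{4087}{9}$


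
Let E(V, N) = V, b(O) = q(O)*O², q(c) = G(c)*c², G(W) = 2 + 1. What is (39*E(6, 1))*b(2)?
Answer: 11232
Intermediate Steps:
G(W) = 3
q(c) = 3*c²
b(O) = 3*O⁴ (b(O) = (3*O²)*O² = 3*O⁴)
(39*E(6, 1))*b(2) = (39*6)*(3*2⁴) = 234*(3*16) = 234*48 = 11232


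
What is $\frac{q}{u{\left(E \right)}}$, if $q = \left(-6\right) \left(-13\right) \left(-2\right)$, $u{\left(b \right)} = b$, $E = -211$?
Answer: $\frac{156}{211} \approx 0.73934$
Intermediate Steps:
$q = -156$ ($q = 78 \left(-2\right) = -156$)
$\frac{q}{u{\left(E \right)}} = - \frac{156}{-211} = \left(-156\right) \left(- \frac{1}{211}\right) = \frac{156}{211}$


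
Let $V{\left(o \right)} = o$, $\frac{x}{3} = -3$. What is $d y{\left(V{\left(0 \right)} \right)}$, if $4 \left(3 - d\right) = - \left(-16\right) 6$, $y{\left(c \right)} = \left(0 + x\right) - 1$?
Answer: $210$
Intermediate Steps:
$x = -9$ ($x = 3 \left(-3\right) = -9$)
$y{\left(c \right)} = -10$ ($y{\left(c \right)} = \left(0 - 9\right) - 1 = -9 - 1 = -10$)
$d = -21$ ($d = 3 - \frac{\left(-1\right) \left(\left(-16\right) 6\right)}{4} = 3 - \frac{\left(-1\right) \left(-96\right)}{4} = 3 - 24 = -21$)
$d y{\left(V{\left(0 \right)} \right)} = \left(-21\right) \left(-10\right) = 210$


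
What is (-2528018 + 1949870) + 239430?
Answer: -338718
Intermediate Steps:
(-2528018 + 1949870) + 239430 = -578148 + 239430 = -338718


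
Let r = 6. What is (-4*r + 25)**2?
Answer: 1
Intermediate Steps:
(-4*r + 25)**2 = (-4*6 + 25)**2 = (-24 + 25)**2 = 1**2 = 1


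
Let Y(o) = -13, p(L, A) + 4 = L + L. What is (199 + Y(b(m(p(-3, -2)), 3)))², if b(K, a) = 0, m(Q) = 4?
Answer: 34596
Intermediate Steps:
p(L, A) = -4 + 2*L (p(L, A) = -4 + (L + L) = -4 + 2*L)
(199 + Y(b(m(p(-3, -2)), 3)))² = (199 - 13)² = 186² = 34596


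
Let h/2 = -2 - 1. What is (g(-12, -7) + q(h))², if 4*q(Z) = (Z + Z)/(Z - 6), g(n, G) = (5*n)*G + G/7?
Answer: 2812329/16 ≈ 1.7577e+5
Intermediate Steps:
g(n, G) = G/7 + 5*G*n (g(n, G) = 5*G*n + G*(⅐) = 5*G*n + G/7 = G/7 + 5*G*n)
h = -6 (h = 2*(-2 - 1) = 2*(-3) = -6)
q(Z) = Z/(2*(-6 + Z)) (q(Z) = ((Z + Z)/(Z - 6))/4 = ((2*Z)/(-6 + Z))/4 = (2*Z/(-6 + Z))/4 = Z/(2*(-6 + Z)))
(g(-12, -7) + q(h))² = ((⅐)*(-7)*(1 + 35*(-12)) + (½)*(-6)/(-6 - 6))² = ((⅐)*(-7)*(1 - 420) + (½)*(-6)/(-12))² = ((⅐)*(-7)*(-419) + (½)*(-6)*(-1/12))² = (419 + ¼)² = (1677/4)² = 2812329/16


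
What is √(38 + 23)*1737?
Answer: 1737*√61 ≈ 13566.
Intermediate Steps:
√(38 + 23)*1737 = √61*1737 = 1737*√61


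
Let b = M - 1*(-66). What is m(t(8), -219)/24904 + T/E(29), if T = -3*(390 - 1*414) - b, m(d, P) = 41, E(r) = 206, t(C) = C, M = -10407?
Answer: 129666899/2565112 ≈ 50.550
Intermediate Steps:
b = -10341 (b = -10407 - 1*(-66) = -10407 + 66 = -10341)
T = 10413 (T = -3*(390 - 1*414) - 1*(-10341) = -3*(390 - 414) + 10341 = -3*(-24) + 10341 = 72 + 10341 = 10413)
m(t(8), -219)/24904 + T/E(29) = 41/24904 + 10413/206 = 129666899/2565112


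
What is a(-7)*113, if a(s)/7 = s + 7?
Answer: 0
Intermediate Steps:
a(s) = 49 + 7*s (a(s) = 7*(s + 7) = 7*(7 + s) = 49 + 7*s)
a(-7)*113 = (49 + 7*(-7))*113 = (49 - 49)*113 = 0*113 = 0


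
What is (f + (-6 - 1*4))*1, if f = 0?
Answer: -10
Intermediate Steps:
(f + (-6 - 1*4))*1 = (0 + (-6 - 1*4))*1 = (0 + (-6 - 4))*1 = (0 - 10)*1 = -10*1 = -10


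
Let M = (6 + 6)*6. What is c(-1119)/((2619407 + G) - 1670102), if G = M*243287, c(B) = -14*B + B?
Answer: 4849/6155323 ≈ 0.00078777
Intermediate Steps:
M = 72 (M = 12*6 = 72)
c(B) = -13*B
G = 17516664 (G = 72*243287 = 17516664)
c(-1119)/((2619407 + G) - 1670102) = (-13*(-1119))/((2619407 + 17516664) - 1670102) = 14547/(20136071 - 1670102) = 14547/18465969 = 14547*(1/18465969) = 4849/6155323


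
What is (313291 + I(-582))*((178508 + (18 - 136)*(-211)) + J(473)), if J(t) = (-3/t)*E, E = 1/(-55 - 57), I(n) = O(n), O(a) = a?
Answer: 3369638438915631/52976 ≈ 6.3607e+10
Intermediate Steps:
I(n) = n
E = -1/112 (E = 1/(-112) = -1/112 ≈ -0.0089286)
J(t) = 3/(112*t) (J(t) = -3/t*(-1/112) = 3/(112*t))
(313291 + I(-582))*((178508 + (18 - 136)*(-211)) + J(473)) = (313291 - 582)*((178508 + (18 - 136)*(-211)) + (3/112)/473) = 312709*((178508 - 118*(-211)) + (3/112)*(1/473)) = 312709*((178508 + 24898) + 3/52976) = 312709*(203406 + 3/52976) = 312709*(10775636259/52976) = 3369638438915631/52976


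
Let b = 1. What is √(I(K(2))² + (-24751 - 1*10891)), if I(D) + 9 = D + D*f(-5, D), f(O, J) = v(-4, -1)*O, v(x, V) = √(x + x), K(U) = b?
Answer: √(-35778 + 160*I*√2) ≈ 0.5981 + 189.15*I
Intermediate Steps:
K(U) = 1
v(x, V) = √2*√x (v(x, V) = √(2*x) = √2*√x)
f(O, J) = 2*I*O*√2 (f(O, J) = (√2*√(-4))*O = (√2*(2*I))*O = (2*I*√2)*O = 2*I*O*√2)
I(D) = -9 + D - 10*I*D*√2 (I(D) = -9 + (D + D*(2*I*(-5)*√2)) = -9 + (D + D*(-10*I*√2)) = -9 + (D - 10*I*D*√2) = -9 + D - 10*I*D*√2)
√(I(K(2))² + (-24751 - 1*10891)) = √((-9 + 1 - 10*I*1*√2)² + (-24751 - 1*10891)) = √((-9 + 1 - 10*I*√2)² + (-24751 - 10891)) = √((-8 - 10*I*√2)² - 35642) = √(-35642 + (-8 - 10*I*√2)²)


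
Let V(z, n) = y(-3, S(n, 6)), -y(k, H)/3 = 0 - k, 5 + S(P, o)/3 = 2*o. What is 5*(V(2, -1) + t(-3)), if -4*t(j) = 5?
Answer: -205/4 ≈ -51.250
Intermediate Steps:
t(j) = -5/4 (t(j) = -¼*5 = -5/4)
S(P, o) = -15 + 6*o (S(P, o) = -15 + 3*(2*o) = -15 + 6*o)
y(k, H) = 3*k (y(k, H) = -3*(0 - k) = -(-3)*k = 3*k)
V(z, n) = -9 (V(z, n) = 3*(-3) = -9)
5*(V(2, -1) + t(-3)) = 5*(-9 - 5/4) = 5*(-41/4) = -205/4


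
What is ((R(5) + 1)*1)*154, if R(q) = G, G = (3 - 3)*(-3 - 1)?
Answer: 154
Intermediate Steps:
G = 0 (G = 0*(-4) = 0)
R(q) = 0
((R(5) + 1)*1)*154 = ((0 + 1)*1)*154 = (1*1)*154 = 1*154 = 154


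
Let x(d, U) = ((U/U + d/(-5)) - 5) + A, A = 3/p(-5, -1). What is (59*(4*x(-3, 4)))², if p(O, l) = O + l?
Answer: 21178404/25 ≈ 8.4714e+5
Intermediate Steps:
A = -½ (A = 3/(-5 - 1) = 3/(-6) = 3*(-⅙) = -½ ≈ -0.50000)
x(d, U) = -9/2 - d/5 (x(d, U) = ((U/U + d/(-5)) - 5) - ½ = ((1 + d*(-⅕)) - 5) - ½ = ((1 - d/5) - 5) - ½ = (-4 - d/5) - ½ = -9/2 - d/5)
(59*(4*x(-3, 4)))² = (59*(4*(-9/2 - ⅕*(-3))))² = (59*(4*(-9/2 + ⅗)))² = (59*(4*(-39/10)))² = (59*(-78/5))² = (-4602/5)² = 21178404/25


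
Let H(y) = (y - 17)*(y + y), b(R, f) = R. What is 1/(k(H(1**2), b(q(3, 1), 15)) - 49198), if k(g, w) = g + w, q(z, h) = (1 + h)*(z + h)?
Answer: -1/49222 ≈ -2.0316e-5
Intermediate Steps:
q(z, h) = (1 + h)*(h + z)
H(y) = 2*y*(-17 + y) (H(y) = (-17 + y)*(2*y) = 2*y*(-17 + y))
1/(k(H(1**2), b(q(3, 1), 15)) - 49198) = 1/((2*1**2*(-17 + 1**2) + (1 + 3 + 1**2 + 1*3)) - 49198) = 1/((2*1*(-17 + 1) + (1 + 3 + 1 + 3)) - 49198) = 1/((2*1*(-16) + 8) - 49198) = 1/((-32 + 8) - 49198) = 1/(-24 - 49198) = 1/(-49222) = -1/49222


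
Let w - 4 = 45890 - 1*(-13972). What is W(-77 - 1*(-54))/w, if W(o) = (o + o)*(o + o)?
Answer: 1058/29933 ≈ 0.035346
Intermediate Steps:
W(o) = 4*o**2 (W(o) = (2*o)*(2*o) = 4*o**2)
w = 59866 (w = 4 + (45890 - 1*(-13972)) = 4 + (45890 + 13972) = 4 + 59862 = 59866)
W(-77 - 1*(-54))/w = (4*(-77 - 1*(-54))**2)/59866 = (4*(-77 + 54)**2)*(1/59866) = (4*(-23)**2)*(1/59866) = (4*529)*(1/59866) = 2116*(1/59866) = 1058/29933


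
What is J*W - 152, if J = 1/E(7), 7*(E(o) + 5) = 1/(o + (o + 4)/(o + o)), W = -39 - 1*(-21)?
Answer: -26858/181 ≈ -148.39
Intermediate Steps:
W = -18 (W = -39 + 21 = -18)
E(o) = -5 + 1/(7*(o + (4 + o)/(2*o))) (E(o) = -5 + 1/(7*(o + (o + 4)/(o + o))) = -5 + 1/(7*(o + (4 + o)/((2*o)))) = -5 + 1/(7*(o + (4 + o)*(1/(2*o)))) = -5 + 1/(7*(o + (4 + o)/(2*o))))
J = -109/543 (J = 1/((-140 - 70*7² - 33*7)/(7*(4 + 7 + 2*7²))) = 1/((-140 - 70*49 - 231)/(7*(4 + 7 + 2*49))) = 1/((-140 - 3430 - 231)/(7*(4 + 7 + 98))) = 1/((⅐)*(-3801)/109) = 1/((⅐)*(1/109)*(-3801)) = 1/(-543/109) = -109/543 ≈ -0.20074)
J*W - 152 = -109/543*(-18) - 152 = 654/181 - 152 = -26858/181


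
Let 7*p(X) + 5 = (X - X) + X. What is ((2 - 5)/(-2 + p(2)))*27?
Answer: 567/17 ≈ 33.353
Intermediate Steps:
p(X) = -5/7 + X/7 (p(X) = -5/7 + ((X - X) + X)/7 = -5/7 + (0 + X)/7 = -5/7 + X/7)
((2 - 5)/(-2 + p(2)))*27 = ((2 - 5)/(-2 + (-5/7 + (⅐)*2)))*27 = -3/(-2 + (-5/7 + 2/7))*27 = -3/(-2 - 3/7)*27 = -3/(-17/7)*27 = -3*(-7/17)*27 = (21/17)*27 = 567/17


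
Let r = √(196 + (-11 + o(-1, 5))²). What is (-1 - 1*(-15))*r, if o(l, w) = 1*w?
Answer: 28*√58 ≈ 213.24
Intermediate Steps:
o(l, w) = w
r = 2*√58 (r = √(196 + (-11 + 5)²) = √(196 + (-6)²) = √(196 + 36) = √232 = 2*√58 ≈ 15.232)
(-1 - 1*(-15))*r = (-1 - 1*(-15))*(2*√58) = (-1 + 15)*(2*√58) = 14*(2*√58) = 28*√58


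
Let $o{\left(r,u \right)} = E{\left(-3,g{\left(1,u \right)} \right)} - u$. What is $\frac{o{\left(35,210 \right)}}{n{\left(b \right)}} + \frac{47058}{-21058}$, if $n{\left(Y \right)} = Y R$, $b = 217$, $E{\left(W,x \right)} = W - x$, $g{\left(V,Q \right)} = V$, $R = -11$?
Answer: $- \frac{53910517}{25132723} \approx -2.145$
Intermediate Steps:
$o{\left(r,u \right)} = -4 - u$ ($o{\left(r,u \right)} = \left(-3 - 1\right) - u = -4 - u$)
$n{\left(Y \right)} = - 11 Y$ ($n{\left(Y \right)} = Y \left(-11\right) = - 11 Y$)
$\frac{o{\left(35,210 \right)}}{n{\left(b \right)}} + \frac{47058}{-21058} = \frac{-4 - 210}{\left(-11\right) 217} + \frac{47058}{-21058} = \frac{-4 - 210}{-2387} + 47058 \left(- \frac{1}{21058}\right) = \left(-214\right) \left(- \frac{1}{2387}\right) - \frac{23529}{10529} = \frac{214}{2387} - \frac{23529}{10529} = - \frac{53910517}{25132723}$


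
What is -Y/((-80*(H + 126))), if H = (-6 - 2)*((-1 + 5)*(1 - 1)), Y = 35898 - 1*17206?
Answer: 4673/2520 ≈ 1.8544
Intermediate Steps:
Y = 18692 (Y = 35898 - 17206 = 18692)
H = 0 (H = -32*0 = -8*0 = 0)
-Y/((-80*(H + 126))) = -18692/((-80*(0 + 126))) = -18692/((-80*126)) = -18692/(-10080) = -18692*(-1)/10080 = -1*(-4673/2520) = 4673/2520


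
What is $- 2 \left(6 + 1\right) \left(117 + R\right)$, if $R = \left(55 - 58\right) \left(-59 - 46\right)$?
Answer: $-6048$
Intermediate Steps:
$R = 315$ ($R = \left(-3\right) \left(-105\right) = 315$)
$- 2 \left(6 + 1\right) \left(117 + R\right) = - 2 \left(6 + 1\right) \left(117 + 315\right) = \left(-2\right) 7 \cdot 432 = \left(-14\right) 432 = -6048$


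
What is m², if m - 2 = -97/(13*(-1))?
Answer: 15129/169 ≈ 89.521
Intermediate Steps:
m = 123/13 (m = 2 - 97/(13*(-1)) = 2 - 97/(-13) = 2 - 97*(-1/13) = 2 + 97/13 = 123/13 ≈ 9.4615)
m² = (123/13)² = 15129/169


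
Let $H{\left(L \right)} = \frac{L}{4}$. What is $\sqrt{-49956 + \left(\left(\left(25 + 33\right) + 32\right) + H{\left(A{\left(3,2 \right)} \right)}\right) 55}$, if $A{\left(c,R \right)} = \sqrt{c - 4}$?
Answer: $\frac{\sqrt{-180024 + 55 i}}{2} \approx 0.032407 + 212.15 i$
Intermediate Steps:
$A{\left(c,R \right)} = \sqrt{-4 + c}$
$H{\left(L \right)} = \frac{L}{4}$ ($H{\left(L \right)} = L \frac{1}{4} = \frac{L}{4}$)
$\sqrt{-49956 + \left(\left(\left(25 + 33\right) + 32\right) + H{\left(A{\left(3,2 \right)} \right)}\right) 55} = \sqrt{-49956 + \left(\left(\left(25 + 33\right) + 32\right) + \frac{\sqrt{-4 + 3}}{4}\right) 55} = \sqrt{-49956 + \left(\left(58 + 32\right) + \frac{\sqrt{-1}}{4}\right) 55} = \sqrt{-49956 + \left(90 + \frac{i}{4}\right) 55} = \sqrt{-49956 + \left(4950 + \frac{55 i}{4}\right)} = \sqrt{-45006 + \frac{55 i}{4}}$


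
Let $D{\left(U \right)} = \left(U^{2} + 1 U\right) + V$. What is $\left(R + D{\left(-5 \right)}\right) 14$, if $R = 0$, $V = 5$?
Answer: $350$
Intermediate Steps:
$D{\left(U \right)} = 5 + U + U^{2}$ ($D{\left(U \right)} = \left(U^{2} + 1 U\right) + 5 = \left(U^{2} + U\right) + 5 = \left(U + U^{2}\right) + 5 = 5 + U + U^{2}$)
$\left(R + D{\left(-5 \right)}\right) 14 = \left(0 + \left(5 - 5 + \left(-5\right)^{2}\right)\right) 14 = \left(0 + \left(5 - 5 + 25\right)\right) 14 = \left(0 + 25\right) 14 = 25 \cdot 14 = 350$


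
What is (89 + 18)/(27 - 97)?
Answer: -107/70 ≈ -1.5286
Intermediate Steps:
(89 + 18)/(27 - 97) = 107/(-70) = 107*(-1/70) = -107/70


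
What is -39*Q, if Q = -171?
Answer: 6669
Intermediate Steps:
-39*Q = -39*(-171) = 6669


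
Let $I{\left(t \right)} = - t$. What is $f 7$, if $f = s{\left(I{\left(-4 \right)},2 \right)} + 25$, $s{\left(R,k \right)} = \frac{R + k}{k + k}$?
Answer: $\frac{371}{2} \approx 185.5$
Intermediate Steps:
$s{\left(R,k \right)} = \frac{R + k}{2 k}$
$f = \frac{53}{2}$ ($f = \frac{\left(-1\right) \left(-4\right) + 2}{2 \cdot 2} + 25 = \frac{1}{2} \cdot \frac{1}{2} \left(4 + 2\right) + 25 = \frac{1}{2} \cdot \frac{1}{2} \cdot 6 + 25 = \frac{3}{2} + 25 = \frac{53}{2} \approx 26.5$)
$f 7 = \frac{53}{2} \cdot 7 = \frac{371}{2}$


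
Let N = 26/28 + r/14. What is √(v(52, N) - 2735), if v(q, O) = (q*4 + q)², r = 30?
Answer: √64865 ≈ 254.69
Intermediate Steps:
N = 43/14 (N = 26/28 + 30/14 = 26*(1/28) + 30*(1/14) = 13/14 + 15/7 = 43/14 ≈ 3.0714)
v(q, O) = 25*q² (v(q, O) = (4*q + q)² = (5*q)² = 25*q²)
√(v(52, N) - 2735) = √(25*52² - 2735) = √(25*2704 - 2735) = √(67600 - 2735) = √64865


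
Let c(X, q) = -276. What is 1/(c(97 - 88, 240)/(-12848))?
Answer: 3212/69 ≈ 46.551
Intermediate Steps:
1/(c(97 - 88, 240)/(-12848)) = 1/(-276/(-12848)) = 1/(-276*(-1/12848)) = 1/(69/3212) = 3212/69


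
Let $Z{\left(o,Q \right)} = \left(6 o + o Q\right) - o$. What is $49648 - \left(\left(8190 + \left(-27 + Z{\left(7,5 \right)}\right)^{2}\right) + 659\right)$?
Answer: $38950$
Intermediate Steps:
$Z{\left(o,Q \right)} = 5 o + Q o$ ($Z{\left(o,Q \right)} = \left(6 o + Q o\right) - o = 5 o + Q o$)
$49648 - \left(\left(8190 + \left(-27 + Z{\left(7,5 \right)}\right)^{2}\right) + 659\right) = 49648 - \left(\left(8190 + \left(-27 + 7 \left(5 + 5\right)\right)^{2}\right) + 659\right) = 49648 - \left(\left(8190 + \left(-27 + 7 \cdot 10\right)^{2}\right) + 659\right) = 49648 - \left(\left(8190 + \left(-27 + 70\right)^{2}\right) + 659\right) = 49648 - \left(\left(8190 + 43^{2}\right) + 659\right) = 49648 - \left(\left(8190 + 1849\right) + 659\right) = 49648 - \left(10039 + 659\right) = 49648 - 10698 = 38950$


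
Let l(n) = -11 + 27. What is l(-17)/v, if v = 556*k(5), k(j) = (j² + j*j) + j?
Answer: 4/7645 ≈ 0.00052322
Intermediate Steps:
l(n) = 16
k(j) = j + 2*j² (k(j) = (j² + j²) + j = 2*j² + j = j + 2*j²)
v = 30580 (v = 556*(5*(1 + 2*5)) = 556*(5*(1 + 10)) = 556*(5*11) = 556*55 = 30580)
l(-17)/v = 16/30580 = 16*(1/30580) = 4/7645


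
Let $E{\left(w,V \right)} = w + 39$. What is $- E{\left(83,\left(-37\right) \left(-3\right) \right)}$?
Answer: $-122$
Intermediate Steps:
$E{\left(w,V \right)} = 39 + w$
$- E{\left(83,\left(-37\right) \left(-3\right) \right)} = - (39 + 83) = \left(-1\right) 122 = -122$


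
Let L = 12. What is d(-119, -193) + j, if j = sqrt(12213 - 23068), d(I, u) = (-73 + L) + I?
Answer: -180 + I*sqrt(10855) ≈ -180.0 + 104.19*I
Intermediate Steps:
d(I, u) = -61 + I (d(I, u) = (-73 + 12) + I = -61 + I)
j = I*sqrt(10855) (j = sqrt(-10855) = I*sqrt(10855) ≈ 104.19*I)
d(-119, -193) + j = (-61 - 119) + I*sqrt(10855) = -180 + I*sqrt(10855)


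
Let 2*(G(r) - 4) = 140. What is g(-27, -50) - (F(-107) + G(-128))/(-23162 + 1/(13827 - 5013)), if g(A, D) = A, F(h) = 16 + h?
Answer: -5512196247/204149867 ≈ -27.001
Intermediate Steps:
G(r) = 74 (G(r) = 4 + (½)*140 = 4 + 70 = 74)
g(-27, -50) - (F(-107) + G(-128))/(-23162 + 1/(13827 - 5013)) = -27 - ((16 - 107) + 74)/(-23162 + 1/(13827 - 5013)) = -27 - (-91 + 74)/(-23162 + 1/8814) = -27 - (-17)/(-23162 + 1/8814) = -27 - (-17)/(-204149867/8814) = -27 - (-17)*(-8814)/204149867 = -27 - 1*149838/204149867 = -27 - 149838/204149867 = -5512196247/204149867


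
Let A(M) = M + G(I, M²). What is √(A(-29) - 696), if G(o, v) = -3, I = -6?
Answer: 2*I*√182 ≈ 26.981*I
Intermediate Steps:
A(M) = -3 + M (A(M) = M - 3 = -3 + M)
√(A(-29) - 696) = √((-3 - 29) - 696) = √(-32 - 696) = √(-728) = 2*I*√182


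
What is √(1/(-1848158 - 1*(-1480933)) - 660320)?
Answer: I*√3561877030282689/73445 ≈ 812.6*I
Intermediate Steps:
√(1/(-1848158 - 1*(-1480933)) - 660320) = √(1/(-1848158 + 1480933) - 660320) = √(1/(-367225) - 660320) = √(-1/367225 - 660320) = √(-242486012001/367225) = I*√3561877030282689/73445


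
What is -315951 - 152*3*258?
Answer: -433599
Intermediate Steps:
-315951 - 152*3*258 = -315951 - 456*258 = -315951 - 117648 = -433599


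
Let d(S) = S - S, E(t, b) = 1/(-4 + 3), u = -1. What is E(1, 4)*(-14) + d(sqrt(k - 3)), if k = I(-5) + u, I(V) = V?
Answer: 14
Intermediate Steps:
E(t, b) = -1 (E(t, b) = 1/(-1) = -1)
k = -6 (k = -5 - 1 = -6)
d(S) = 0
E(1, 4)*(-14) + d(sqrt(k - 3)) = -1*(-14) + 0 = 14 + 0 = 14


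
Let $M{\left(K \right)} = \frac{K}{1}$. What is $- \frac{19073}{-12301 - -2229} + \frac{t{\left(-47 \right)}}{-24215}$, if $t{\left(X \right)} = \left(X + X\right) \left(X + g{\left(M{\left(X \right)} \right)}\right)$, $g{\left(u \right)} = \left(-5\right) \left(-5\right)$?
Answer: $\frac{441023799}{243893480} \approx 1.8083$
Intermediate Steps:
$M{\left(K \right)} = K$ ($M{\left(K \right)} = K 1 = K$)
$g{\left(u \right)} = 25$
$t{\left(X \right)} = 2 X \left(25 + X\right)$ ($t{\left(X \right)} = \left(X + X\right) \left(X + 25\right) = 2 X \left(25 + X\right)$)
$- \frac{19073}{-12301 - -2229} + \frac{t{\left(-47 \right)}}{-24215} = - \frac{19073}{-12301 - -2229} + \frac{2 \left(-47\right) \left(25 - 47\right)}{-24215} = - \frac{19073}{-12301 + 2229} + 2 \left(-47\right) \left(-22\right) \left(- \frac{1}{24215}\right) = - \frac{19073}{-10072} + 2068 \left(- \frac{1}{24215}\right) = \left(-19073\right) \left(- \frac{1}{10072}\right) - \frac{2068}{24215} = \frac{19073}{10072} - \frac{2068}{24215} = \frac{441023799}{243893480}$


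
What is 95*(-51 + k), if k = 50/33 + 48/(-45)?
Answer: -158479/33 ≈ -4802.4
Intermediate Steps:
k = 74/165 (k = 50*(1/33) + 48*(-1/45) = 50/33 - 16/15 = 74/165 ≈ 0.44848)
95*(-51 + k) = 95*(-51 + 74/165) = 95*(-8341/165) = -158479/33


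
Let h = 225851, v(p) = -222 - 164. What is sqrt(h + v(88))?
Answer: sqrt(225465) ≈ 474.83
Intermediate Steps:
v(p) = -386
sqrt(h + v(88)) = sqrt(225851 - 386) = sqrt(225465)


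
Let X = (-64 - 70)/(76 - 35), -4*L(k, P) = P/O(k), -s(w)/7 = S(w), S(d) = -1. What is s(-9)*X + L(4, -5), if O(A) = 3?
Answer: -11051/492 ≈ -22.461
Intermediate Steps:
s(w) = 7 (s(w) = -7*(-1) = 7)
L(k, P) = -P/12 (L(k, P) = -P/(4*3) = -P/12)
X = -134/41 ≈ -3.2683
s(-9)*X + L(4, -5) = 7*(-134/41) - 1/12*(-5) = -938/41 + 5/12 = -11051/492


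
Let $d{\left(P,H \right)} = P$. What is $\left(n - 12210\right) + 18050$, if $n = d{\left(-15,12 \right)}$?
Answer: $5825$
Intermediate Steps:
$n = -15$
$\left(n - 12210\right) + 18050 = \left(-15 - 12210\right) + 18050 = -12225 + 18050 = 5825$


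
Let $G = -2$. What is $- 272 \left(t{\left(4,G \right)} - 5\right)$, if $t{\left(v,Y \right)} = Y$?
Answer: $1904$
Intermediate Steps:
$- 272 \left(t{\left(4,G \right)} - 5\right) = - 272 \left(-2 - 5\right) = \left(-272\right) \left(-7\right) = 1904$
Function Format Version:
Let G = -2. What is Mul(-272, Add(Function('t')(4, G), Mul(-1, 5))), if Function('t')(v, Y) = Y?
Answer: 1904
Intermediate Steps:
Mul(-272, Add(Function('t')(4, G), Mul(-1, 5))) = Mul(-272, Add(-2, Mul(-1, 5))) = Mul(-272, Add(-2, -5)) = Mul(-272, -7) = 1904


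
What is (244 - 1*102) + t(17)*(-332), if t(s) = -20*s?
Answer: 113022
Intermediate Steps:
(244 - 1*102) + t(17)*(-332) = (244 - 1*102) - 20*17*(-332) = (244 - 102) - 340*(-332) = 142 + 112880 = 113022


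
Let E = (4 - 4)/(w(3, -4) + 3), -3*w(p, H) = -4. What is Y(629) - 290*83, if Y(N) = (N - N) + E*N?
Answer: -24070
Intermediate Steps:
w(p, H) = 4/3 (w(p, H) = -⅓*(-4) = 4/3)
E = 0 (E = (4 - 4)/(4/3 + 3) = 0/(13/3) = 0*(3/13) = 0)
Y(N) = 0 (Y(N) = (N - N) + 0*N = 0 + 0 = 0)
Y(629) - 290*83 = 0 - 290*83 = 0 - 1*24070 = 0 - 24070 = -24070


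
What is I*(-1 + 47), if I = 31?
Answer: 1426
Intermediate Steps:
I*(-1 + 47) = 31*(-1 + 47) = 31*46 = 1426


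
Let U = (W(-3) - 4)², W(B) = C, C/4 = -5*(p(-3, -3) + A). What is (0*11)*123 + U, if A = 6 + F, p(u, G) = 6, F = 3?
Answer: 92416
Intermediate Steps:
A = 9 (A = 6 + 3 = 9)
C = -300 (C = 4*(-5*(6 + 9)) = 4*(-5*15) = 4*(-75) = -300)
W(B) = -300
U = 92416 (U = (-300 - 4)² = (-304)² = 92416)
(0*11)*123 + U = (0*11)*123 + 92416 = 0*123 + 92416 = 0 + 92416 = 92416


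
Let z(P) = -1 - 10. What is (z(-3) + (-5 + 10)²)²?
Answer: 196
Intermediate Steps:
z(P) = -11
(z(-3) + (-5 + 10)²)² = (-11 + (-5 + 10)²)² = (-11 + 5²)² = (-11 + 25)² = 14² = 196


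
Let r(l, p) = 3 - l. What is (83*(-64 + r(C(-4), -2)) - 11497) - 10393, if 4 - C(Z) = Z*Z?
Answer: -25957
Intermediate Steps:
C(Z) = 4 - Z² (C(Z) = 4 - Z*Z = 4 - Z²)
(83*(-64 + r(C(-4), -2)) - 11497) - 10393 = (83*(-64 + (3 - (4 - 1*(-4)²))) - 11497) - 10393 = (83*(-64 + (3 - (4 - 1*16))) - 11497) - 10393 = (83*(-64 + (3 - (4 - 16))) - 11497) - 10393 = (83*(-64 + (3 - 1*(-12))) - 11497) - 10393 = (83*(-64 + (3 + 12)) - 11497) - 10393 = (83*(-64 + 15) - 11497) - 10393 = (83*(-49) - 11497) - 10393 = (-4067 - 11497) - 10393 = -15564 - 10393 = -25957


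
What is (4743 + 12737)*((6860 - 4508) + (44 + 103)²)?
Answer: 418838280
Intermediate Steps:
(4743 + 12737)*((6860 - 4508) + (44 + 103)²) = 17480*(2352 + 147²) = 17480*(2352 + 21609) = 17480*23961 = 418838280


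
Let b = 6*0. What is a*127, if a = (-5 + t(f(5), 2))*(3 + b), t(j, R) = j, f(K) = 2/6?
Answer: -1778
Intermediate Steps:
f(K) = ⅓ (f(K) = 2*(⅙) = ⅓)
b = 0
a = -14 (a = (-5 + ⅓)*(3 + 0) = -14/3*3 = -14)
a*127 = -14*127 = -1778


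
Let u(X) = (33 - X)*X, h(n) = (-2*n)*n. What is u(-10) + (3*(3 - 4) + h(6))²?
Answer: 5195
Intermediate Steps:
h(n) = -2*n²
u(X) = X*(33 - X)
u(-10) + (3*(3 - 4) + h(6))² = -10*(33 - 1*(-10)) + (3*(3 - 4) - 2*6²)² = -10*(33 + 10) + (3*(-1) - 2*36)² = -10*43 + (-3 - 72)² = -430 + (-75)² = -430 + 5625 = 5195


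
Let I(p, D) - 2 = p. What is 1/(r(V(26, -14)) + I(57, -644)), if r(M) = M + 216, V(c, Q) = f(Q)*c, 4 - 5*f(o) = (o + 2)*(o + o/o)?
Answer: -5/2577 ≈ -0.0019402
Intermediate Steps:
I(p, D) = 2 + p
f(o) = ⅘ - (1 + o)*(2 + o)/5 (f(o) = ⅘ - (o + 2)*(o + o/o)/5 = ⅘ - (2 + o)*(o + 1)/5 = ⅘ - (2 + o)*(1 + o)/5 = ⅘ - (1 + o)*(2 + o)/5)
V(c, Q) = c*(⅖ - 3*Q/5 - Q²/5) (V(c, Q) = (⅖ - 3*Q/5 - Q²/5)*c = c*(⅖ - 3*Q/5 - Q²/5))
r(M) = 216 + M
1/(r(V(26, -14)) + I(57, -644)) = 1/((216 + (⅕)*26*(2 - 1*(-14)² - 3*(-14))) + (2 + 57)) = 1/((216 + (⅕)*26*(2 - 1*196 + 42)) + 59) = 1/((216 + (⅕)*26*(2 - 196 + 42)) + 59) = 1/((216 + (⅕)*26*(-152)) + 59) = 1/((216 - 3952/5) + 59) = 1/(-2872/5 + 59) = 1/(-2577/5) = -5/2577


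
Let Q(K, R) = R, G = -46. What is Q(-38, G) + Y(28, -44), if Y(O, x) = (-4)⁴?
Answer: 210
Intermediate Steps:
Y(O, x) = 256
Q(-38, G) + Y(28, -44) = -46 + 256 = 210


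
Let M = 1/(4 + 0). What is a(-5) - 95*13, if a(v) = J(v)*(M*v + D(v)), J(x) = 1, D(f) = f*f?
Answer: -4845/4 ≈ -1211.3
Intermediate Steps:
D(f) = f**2
M = 1/4 ≈ 0.25000
a(v) = v**2 + v/4 (a(v) = 1*(v/4 + v**2) = 1*(v**2 + v/4) = v**2 + v/4)
a(-5) - 95*13 = -5*(1/4 - 5) - 95*13 = -5*(-19/4) - 1235 = 95/4 - 1235 = -4845/4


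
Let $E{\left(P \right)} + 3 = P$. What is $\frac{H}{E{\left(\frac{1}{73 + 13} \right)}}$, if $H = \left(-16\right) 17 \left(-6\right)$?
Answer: $- \frac{140352}{257} \approx -546.12$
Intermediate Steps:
$E{\left(P \right)} = -3 + P$
$H = 1632$ ($H = \left(-272\right) \left(-6\right) = 1632$)
$\frac{H}{E{\left(\frac{1}{73 + 13} \right)}} = \frac{1632}{-3 + \frac{1}{73 + 13}} = \frac{1632}{-3 + \frac{1}{86}} = \frac{1632}{- \frac{257}{86}} = 1632 \left(- \frac{86}{257}\right) = - \frac{140352}{257}$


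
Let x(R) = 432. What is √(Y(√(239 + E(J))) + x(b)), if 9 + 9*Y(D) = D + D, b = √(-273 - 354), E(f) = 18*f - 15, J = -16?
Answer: √(3879 + 16*I)/3 ≈ 20.761 + 0.042816*I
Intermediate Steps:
E(f) = -15 + 18*f
b = I*√627 (b = √(-627) = I*√627 ≈ 25.04*I)
Y(D) = -1 + 2*D/9 (Y(D) = -1 + (D + D)/9 = -1 + (2*D)/9 = -1 + 2*D/9)
√(Y(√(239 + E(J))) + x(b)) = √((-1 + 2*√(239 + (-15 + 18*(-16)))/9) + 432) = √((-1 + 2*√(239 + (-15 - 288))/9) + 432) = √((-1 + 2*√(239 - 303)/9) + 432) = √((-1 + 2*√(-64)/9) + 432) = √((-1 + 2*(8*I)/9) + 432) = √((-1 + 16*I/9) + 432) = √(431 + 16*I/9)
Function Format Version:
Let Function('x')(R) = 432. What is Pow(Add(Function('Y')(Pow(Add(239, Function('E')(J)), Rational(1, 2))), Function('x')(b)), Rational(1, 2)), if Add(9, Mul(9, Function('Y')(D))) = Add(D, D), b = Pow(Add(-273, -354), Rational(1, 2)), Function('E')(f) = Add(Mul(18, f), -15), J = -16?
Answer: Mul(Rational(1, 3), Pow(Add(3879, Mul(16, I)), Rational(1, 2))) ≈ Add(20.761, Mul(0.042816, I))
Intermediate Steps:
Function('E')(f) = Add(-15, Mul(18, f))
b = Mul(I, Pow(627, Rational(1, 2))) (b = Pow(-627, Rational(1, 2)) = Mul(I, Pow(627, Rational(1, 2))) ≈ Mul(25.040, I))
Function('Y')(D) = Add(-1, Mul(Rational(2, 9), D)) (Function('Y')(D) = Add(-1, Mul(Rational(1, 9), Add(D, D))) = Add(-1, Mul(Rational(1, 9), Mul(2, D))) = Add(-1, Mul(Rational(2, 9), D)))
Pow(Add(Function('Y')(Pow(Add(239, Function('E')(J)), Rational(1, 2))), Function('x')(b)), Rational(1, 2)) = Pow(Add(Add(-1, Mul(Rational(2, 9), Pow(Add(239, Add(-15, Mul(18, -16))), Rational(1, 2)))), 432), Rational(1, 2)) = Pow(Add(Add(-1, Mul(Rational(2, 9), Pow(Add(239, Add(-15, -288)), Rational(1, 2)))), 432), Rational(1, 2)) = Pow(Add(Add(-1, Mul(Rational(2, 9), Pow(Add(239, -303), Rational(1, 2)))), 432), Rational(1, 2)) = Pow(Add(Add(-1, Mul(Rational(2, 9), Pow(-64, Rational(1, 2)))), 432), Rational(1, 2)) = Pow(Add(Add(-1, Mul(Rational(2, 9), Mul(8, I))), 432), Rational(1, 2)) = Pow(Add(Add(-1, Mul(Rational(16, 9), I)), 432), Rational(1, 2)) = Pow(Add(431, Mul(Rational(16, 9), I)), Rational(1, 2))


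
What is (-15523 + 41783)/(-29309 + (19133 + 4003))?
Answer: -26260/6173 ≈ -4.2540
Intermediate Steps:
(-15523 + 41783)/(-29309 + (19133 + 4003)) = 26260/(-29309 + 23136) = 26260/(-6173) = 26260*(-1/6173) = -26260/6173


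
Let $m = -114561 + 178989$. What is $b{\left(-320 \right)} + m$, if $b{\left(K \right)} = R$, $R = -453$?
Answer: $63975$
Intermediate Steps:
$b{\left(K \right)} = -453$
$m = 64428$
$b{\left(-320 \right)} + m = -453 + 64428 = 63975$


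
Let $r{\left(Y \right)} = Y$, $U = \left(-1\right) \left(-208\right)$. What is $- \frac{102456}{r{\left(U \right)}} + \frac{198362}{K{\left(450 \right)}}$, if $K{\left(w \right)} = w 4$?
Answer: $- \frac{4473797}{11700} \approx -382.38$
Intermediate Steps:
$U = 208$
$K{\left(w \right)} = 4 w$
$- \frac{102456}{r{\left(U \right)}} + \frac{198362}{K{\left(450 \right)}} = - \frac{102456}{208} + \frac{198362}{4 \cdot 450} = \left(-102456\right) \frac{1}{208} + \frac{198362}{1800} = - \frac{12807}{26} + 198362 \cdot \frac{1}{1800} = - \frac{12807}{26} + \frac{99181}{900} = - \frac{4473797}{11700}$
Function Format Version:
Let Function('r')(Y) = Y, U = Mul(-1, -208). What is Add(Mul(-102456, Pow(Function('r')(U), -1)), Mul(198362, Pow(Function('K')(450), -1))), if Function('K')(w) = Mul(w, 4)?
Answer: Rational(-4473797, 11700) ≈ -382.38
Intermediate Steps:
U = 208
Function('K')(w) = Mul(4, w)
Add(Mul(-102456, Pow(Function('r')(U), -1)), Mul(198362, Pow(Function('K')(450), -1))) = Add(Mul(-102456, Pow(208, -1)), Mul(198362, Pow(Mul(4, 450), -1))) = Add(Mul(-102456, Rational(1, 208)), Mul(198362, Pow(1800, -1))) = Add(Rational(-12807, 26), Mul(198362, Rational(1, 1800))) = Add(Rational(-12807, 26), Rational(99181, 900)) = Rational(-4473797, 11700)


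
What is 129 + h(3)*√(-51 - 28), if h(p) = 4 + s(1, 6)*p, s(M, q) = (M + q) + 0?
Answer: 129 + 25*I*√79 ≈ 129.0 + 222.2*I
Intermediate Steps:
s(M, q) = M + q
h(p) = 4 + 7*p (h(p) = 4 + (1 + 6)*p = 4 + 7*p)
129 + h(3)*√(-51 - 28) = 129 + (4 + 7*3)*√(-51 - 28) = 129 + (4 + 21)*√(-79) = 129 + 25*(I*√79) = 129 + 25*I*√79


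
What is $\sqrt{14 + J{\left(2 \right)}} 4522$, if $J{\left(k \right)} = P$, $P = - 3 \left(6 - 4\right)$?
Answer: $9044 \sqrt{2} \approx 12790.0$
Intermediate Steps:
$P = -6$ ($P = \left(-3\right) 2 = -6$)
$J{\left(k \right)} = -6$
$\sqrt{14 + J{\left(2 \right)}} 4522 = \sqrt{14 - 6} \cdot 4522 = \sqrt{8} \cdot 4522 = 2 \sqrt{2} \cdot 4522 = 9044 \sqrt{2}$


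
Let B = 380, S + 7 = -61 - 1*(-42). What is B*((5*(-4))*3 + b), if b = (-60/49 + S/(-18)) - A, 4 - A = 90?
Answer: 4393940/441 ≈ 9963.6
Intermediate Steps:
S = -26 (S = -7 + (-61 - 1*(-42)) = -7 + (-61 + 42) = -7 - 19 = -26)
A = -86 (A = 4 - 1*90 = 4 - 90 = -86)
b = 38023/441 (b = (-60/49 - 26/(-18)) - 1*(-86) = (-60*1/49 - 26*(-1/18)) + 86 = (-60/49 + 13/9) + 86 = 97/441 + 86 = 38023/441 ≈ 86.220)
B*((5*(-4))*3 + b) = 380*((5*(-4))*3 + 38023/441) = 380*(-20*3 + 38023/441) = 380*(-60 + 38023/441) = 380*(11563/441) = 4393940/441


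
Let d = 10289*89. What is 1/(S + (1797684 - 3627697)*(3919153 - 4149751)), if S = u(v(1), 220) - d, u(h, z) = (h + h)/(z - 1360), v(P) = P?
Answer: 570/240537960570209 ≈ 2.3697e-12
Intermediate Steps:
u(h, z) = 2*h/(-1360 + z) (u(h, z) = (2*h)/(-1360 + z) = 2*h/(-1360 + z))
d = 915721
S = -521960971/570 (S = 2*1/(-1360 + 220) - 1*915721 = 2*1/(-1140) - 915721 = 2*1*(-1/1140) - 915721 = -1/570 - 915721 = -521960971/570 ≈ -9.1572e+5)
1/(S + (1797684 - 3627697)*(3919153 - 4149751)) = 1/(-521960971/570 + (1797684 - 3627697)*(3919153 - 4149751)) = 1/(-521960971/570 - 1830013*(-230598)) = 1/(-521960971/570 + 421997337774) = 1/(240537960570209/570) = 570/240537960570209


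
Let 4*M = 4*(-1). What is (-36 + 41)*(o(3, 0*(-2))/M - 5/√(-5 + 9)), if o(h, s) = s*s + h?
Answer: -55/2 ≈ -27.500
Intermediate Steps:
M = -1 (M = (4*(-1))/4 = (¼)*(-4) = -1)
o(h, s) = h + s² (o(h, s) = s² + h = h + s²)
(-36 + 41)*(o(3, 0*(-2))/M - 5/√(-5 + 9)) = (-36 + 41)*((3 + (0*(-2))²)/(-1) - 5/√(-5 + 9)) = 5*((3 + 0²)*(-1) - 5/(√4)) = 5*((3 + 0)*(-1) - 5/2) = 5*(3*(-1) - 5*½) = 5*(-3 - 5/2) = 5*(-11/2) = -55/2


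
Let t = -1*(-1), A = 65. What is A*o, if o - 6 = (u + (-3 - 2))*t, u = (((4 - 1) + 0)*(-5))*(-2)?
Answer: 2015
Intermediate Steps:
t = 1
u = 30 (u = ((3 + 0)*(-5))*(-2) = (3*(-5))*(-2) = -15*(-2) = 30)
o = 31 (o = 6 + (30 + (-3 - 2))*1 = 6 + (30 - 5)*1 = 6 + 25*1 = 6 + 25 = 31)
A*o = 65*31 = 2015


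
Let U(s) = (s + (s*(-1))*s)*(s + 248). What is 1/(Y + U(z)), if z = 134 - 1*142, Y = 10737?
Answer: -1/6543 ≈ -0.00015284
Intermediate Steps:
z = -8 (z = 134 - 142 = -8)
U(s) = (248 + s)*(s - s²) (U(s) = (s + (-s)*s)*(248 + s) = (s - s²)*(248 + s) = (248 + s)*(s - s²))
1/(Y + U(z)) = 1/(10737 - 8*(248 - 1*(-8)² - 247*(-8))) = 1/(10737 - 8*(248 - 1*64 + 1976)) = 1/(10737 - 8*(248 - 64 + 1976)) = 1/(10737 - 8*2160) = 1/(10737 - 17280) = 1/(-6543) = -1/6543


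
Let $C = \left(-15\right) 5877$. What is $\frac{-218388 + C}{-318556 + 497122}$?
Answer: $- \frac{102181}{59522} \approx -1.7167$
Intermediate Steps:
$C = -88155$
$\frac{-218388 + C}{-318556 + 497122} = \frac{-218388 - 88155}{-318556 + 497122} = - \frac{306543}{178566} = \left(-306543\right) \frac{1}{178566} = - \frac{102181}{59522}$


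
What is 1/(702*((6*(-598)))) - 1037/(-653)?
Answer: 2611970059/1644760728 ≈ 1.5881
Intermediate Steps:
1/(702*((6*(-598)))) - 1037/(-653) = (1/702)/(-3588) - 1037*(-1/653) = (1/702)*(-1/3588) + 1037/653 = -1/2518776 + 1037/653 = 2611970059/1644760728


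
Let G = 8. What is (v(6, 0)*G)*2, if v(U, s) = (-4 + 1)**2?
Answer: 144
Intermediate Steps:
v(U, s) = 9 (v(U, s) = (-3)**2 = 9)
(v(6, 0)*G)*2 = (9*8)*2 = 72*2 = 144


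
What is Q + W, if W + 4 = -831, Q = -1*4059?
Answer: -4894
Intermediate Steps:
Q = -4059
W = -835 (W = -4 - 831 = -835)
Q + W = -4059 - 835 = -4894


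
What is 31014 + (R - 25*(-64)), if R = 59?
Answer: 32673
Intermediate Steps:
31014 + (R - 25*(-64)) = 31014 + (59 - 25*(-64)) = 31014 + (59 + 1600) = 31014 + 1659 = 32673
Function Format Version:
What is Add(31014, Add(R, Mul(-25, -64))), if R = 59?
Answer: 32673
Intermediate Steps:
Add(31014, Add(R, Mul(-25, -64))) = Add(31014, Add(59, Mul(-25, -64))) = Add(31014, Add(59, 1600)) = Add(31014, 1659) = 32673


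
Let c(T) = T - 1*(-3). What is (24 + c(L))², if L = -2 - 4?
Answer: 441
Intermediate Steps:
L = -6
c(T) = 3 + T (c(T) = T + 3 = 3 + T)
(24 + c(L))² = (24 + (3 - 6))² = (24 - 3)² = 21² = 441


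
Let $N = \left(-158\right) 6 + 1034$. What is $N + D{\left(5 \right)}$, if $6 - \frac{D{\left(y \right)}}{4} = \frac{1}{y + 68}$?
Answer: $\frac{8026}{73} \approx 109.95$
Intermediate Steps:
$D{\left(y \right)} = 24 - \frac{4}{68 + y}$ ($D{\left(y \right)} = 24 - \frac{4}{y + 68} = 24 - \frac{4}{68 + y}$)
$N = 86$ ($N = -948 + 1034 = 86$)
$N + D{\left(5 \right)} = 86 + \frac{4 \left(407 + 6 \cdot 5\right)}{68 + 5} = 86 + \frac{4 \left(407 + 30\right)}{73} = 86 + 4 \cdot \frac{1}{73} \cdot 437 = 86 + \frac{1748}{73} = \frac{8026}{73}$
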